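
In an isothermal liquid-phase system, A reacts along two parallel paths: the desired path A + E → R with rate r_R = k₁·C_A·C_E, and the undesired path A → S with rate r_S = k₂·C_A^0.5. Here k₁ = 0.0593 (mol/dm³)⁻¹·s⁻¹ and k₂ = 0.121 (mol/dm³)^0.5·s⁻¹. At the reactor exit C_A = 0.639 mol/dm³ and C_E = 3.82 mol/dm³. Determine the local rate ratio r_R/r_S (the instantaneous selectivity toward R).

S_{R/S} = r_R/r_S = (k₁·C_A·C_E)/(k₂·C_A^0.5) = (k₁/k₂)·C_A^0.5·C_E.
= (0.0593×0.6390×3.820) / (0.121×0.6390^0.5) = 0.1448/0.09672 = 1.50.

1.50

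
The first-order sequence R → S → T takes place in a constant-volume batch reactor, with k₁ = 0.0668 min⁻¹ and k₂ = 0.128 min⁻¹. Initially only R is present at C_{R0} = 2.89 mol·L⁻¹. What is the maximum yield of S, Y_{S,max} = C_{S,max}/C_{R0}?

At the optimum, C_{S,max}/C_{R0} = (k₁/k₂)^[k₂/(k₂−k₁)].
= (0.0668/0.128)^(0.128/(0.128−0.0668)) = (0.5219)^(2.092) = 0.2566.

0.257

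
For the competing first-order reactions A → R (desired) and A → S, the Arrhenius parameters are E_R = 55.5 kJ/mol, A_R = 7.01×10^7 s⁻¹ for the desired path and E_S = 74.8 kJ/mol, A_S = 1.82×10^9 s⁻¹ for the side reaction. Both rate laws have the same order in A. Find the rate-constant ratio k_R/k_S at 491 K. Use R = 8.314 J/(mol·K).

With equal orders, S_{R/S} = k_R/k_S = (A_R/A_S)·exp[(E_S−E_R)/(RT)].
(E_S−E_R)/(RT) = (74.8−55.5)×10³/(8.314×491) = 19300/4082 = 4.728.
k_R/k_S = (7.01×10^7/1.82×10^9)·exp(4.728) = 0.03852 × 113.1 = 4.35.
Since E_R < E_S, lowering the temperature improves selectivity toward R.

4.35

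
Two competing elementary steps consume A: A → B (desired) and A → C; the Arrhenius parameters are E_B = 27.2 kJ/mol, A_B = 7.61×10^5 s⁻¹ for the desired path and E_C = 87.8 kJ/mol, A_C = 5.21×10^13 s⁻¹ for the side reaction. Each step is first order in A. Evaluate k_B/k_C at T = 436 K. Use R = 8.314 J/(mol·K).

With equal orders, S_{B/C} = k_B/k_C = (A_B/A_C)·exp[(E_C−E_B)/(RT)].
(E_C−E_B)/(RT) = (87.8−27.2)×10³/(8.314×436) = 60600/3625 = 16.72.
k_B/k_C = (7.61×10^5/5.21×10^13)·exp(16.72) = 1.461×10^-8 × 1.821×10^7 = 0.266.

0.266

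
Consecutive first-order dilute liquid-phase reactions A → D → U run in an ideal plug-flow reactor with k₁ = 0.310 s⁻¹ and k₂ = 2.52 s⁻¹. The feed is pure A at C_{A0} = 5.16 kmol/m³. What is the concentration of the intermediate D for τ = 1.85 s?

Solving the coupled first-order balances gives C_D(τ) = [k₁/(k₂−k₁)]·C_{A0}·(e^(−k₁τ) − e^(−k₂τ)).
e^(−k₁τ) = e^(−0.310×1.85) = e^(−0.5735) = 0.5635; e^(−k₂τ) = e^(−4.662) = 0.009448.
C_D = 0.310×5.16/(2.52−0.310) × (0.5635−0.009448) = 0.7238×0.5541 = 0.4011 kmol/m³.

0.401 kmol/m³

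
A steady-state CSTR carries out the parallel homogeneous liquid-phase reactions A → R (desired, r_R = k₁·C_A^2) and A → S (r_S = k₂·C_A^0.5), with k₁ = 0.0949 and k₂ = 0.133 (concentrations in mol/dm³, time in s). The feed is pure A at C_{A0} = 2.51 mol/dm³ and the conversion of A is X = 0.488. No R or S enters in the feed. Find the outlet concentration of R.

0.624 mol/dm³

Exit C_A = C_{A0}(1−X) = 2.51×0.512 = 1.285 mol/dm³.
In a CSTR the entire volume is at exit conditions, so r_R = 0.0949×1.285^2 = 0.1567 and r_S = 0.133×1.285^0.5 = 0.1508.
Fraction of consumed A going to R: r_R/(r_R+r_S) = 0.5097.
C_R = 0.5097·C_{A0}·X = 0.5097×2.51×0.488 = 0.624 mol/dm³.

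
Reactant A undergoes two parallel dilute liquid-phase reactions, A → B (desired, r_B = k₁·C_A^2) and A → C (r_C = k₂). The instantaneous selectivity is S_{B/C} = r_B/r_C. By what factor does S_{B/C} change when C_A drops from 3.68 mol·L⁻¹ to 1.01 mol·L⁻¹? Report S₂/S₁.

0.0753

S_{B/C} = (k₁/k₂)·C_A^2, so S₂/S₁ = (C_{A,2}/C_{A,1})^2.
= (1.01/3.68)^2 = (0.2745)^2 = 0.0753.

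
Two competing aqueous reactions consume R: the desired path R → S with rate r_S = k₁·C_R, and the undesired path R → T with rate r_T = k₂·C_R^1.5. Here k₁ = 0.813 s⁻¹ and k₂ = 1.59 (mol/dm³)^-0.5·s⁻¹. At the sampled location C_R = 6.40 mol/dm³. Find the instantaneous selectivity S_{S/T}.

S_{S/T} = r_S/r_T = (k₁·C_R)/(k₂·C_R^1.5) = (k₁/k₂)·C_R^-0.5.
= (0.813×6.400) / (1.59×6.400^1.5) = 5.203/25.74 = 0.202.

0.202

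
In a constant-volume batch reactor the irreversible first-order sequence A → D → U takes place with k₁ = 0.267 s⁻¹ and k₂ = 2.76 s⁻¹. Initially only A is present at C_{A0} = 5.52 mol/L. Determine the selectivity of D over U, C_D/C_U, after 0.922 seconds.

Solving the coupled first-order balances gives C_D(t) = [k₁/(k₂−k₁)]·C_{A0}·(e^(−k₁t) − e^(−k₂t)).
e^(−k₁t) = e^(−0.267×0.922) = e^(−0.2462) = 0.7818; e^(−k₂t) = e^(−2.545) = 0.07850.
C_D = 0.267×5.52/(2.76−0.267) × (0.7818−0.07850) = 0.5912×0.7033 = 0.4158 mol/L.
C_A = C_{A0}e^(−k₁t) = 4.315 mol/L, so C_U = C_{A0}−C_A−C_D = 0.7888 mol/L; C_D/C_U = 0.527.

0.527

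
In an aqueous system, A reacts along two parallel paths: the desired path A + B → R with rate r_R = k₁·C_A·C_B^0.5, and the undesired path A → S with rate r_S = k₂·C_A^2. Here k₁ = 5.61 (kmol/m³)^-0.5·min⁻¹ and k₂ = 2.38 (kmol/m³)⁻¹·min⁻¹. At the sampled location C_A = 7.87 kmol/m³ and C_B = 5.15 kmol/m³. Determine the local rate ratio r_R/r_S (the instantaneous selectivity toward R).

0.680

S_{R/S} = r_R/r_S = (k₁·C_A·C_B^0.5)/(k₂·C_A^2) = (k₁/k₂)·C_A⁻¹·C_B^0.5.
= (5.61×7.870×5.150^0.5) / (2.38×7.870^2) = 100.2/147.4 = 0.680.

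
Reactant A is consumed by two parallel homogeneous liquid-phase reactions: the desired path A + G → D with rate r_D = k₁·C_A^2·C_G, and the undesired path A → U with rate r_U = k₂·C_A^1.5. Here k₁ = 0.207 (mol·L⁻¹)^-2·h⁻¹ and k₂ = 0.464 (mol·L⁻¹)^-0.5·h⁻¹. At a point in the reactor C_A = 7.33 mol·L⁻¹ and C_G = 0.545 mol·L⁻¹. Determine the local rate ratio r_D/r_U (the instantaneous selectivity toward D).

0.658

S_{D/U} = r_D/r_U = (k₁·C_A^2·C_G)/(k₂·C_A^1.5) = (k₁/k₂)·C_A^0.5·C_G.
= (0.207×7.330^2×0.5450) / (0.464×7.330^1.5) = 6.061/9.208 = 0.658.
Since the desired path is higher order in A, keeping C_A high (PFR or concentrated feed) favours D.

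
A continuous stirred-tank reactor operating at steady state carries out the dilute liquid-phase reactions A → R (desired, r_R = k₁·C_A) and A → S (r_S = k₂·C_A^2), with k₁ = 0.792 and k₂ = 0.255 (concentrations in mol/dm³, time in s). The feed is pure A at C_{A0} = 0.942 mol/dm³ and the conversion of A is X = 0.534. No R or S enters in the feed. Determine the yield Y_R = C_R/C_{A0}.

Exit C_A = C_{A0}(1−X) = 0.942×0.466 = 0.4390 mol/dm³.
In a CSTR the entire volume is at exit conditions, so r_R = 0.792×0.4390 = 0.3477 and r_S = 0.255×0.4390^2 = 0.04914.
Fraction of consumed A going to R: r_R/(r_R+r_S) = 0.8762.
C_R = 0.8762·C_{A0}·X = 0.8762×0.942×0.534 = 0.441 mol/dm³; Y_R = C_R/C_{A0} = 0.468.

0.468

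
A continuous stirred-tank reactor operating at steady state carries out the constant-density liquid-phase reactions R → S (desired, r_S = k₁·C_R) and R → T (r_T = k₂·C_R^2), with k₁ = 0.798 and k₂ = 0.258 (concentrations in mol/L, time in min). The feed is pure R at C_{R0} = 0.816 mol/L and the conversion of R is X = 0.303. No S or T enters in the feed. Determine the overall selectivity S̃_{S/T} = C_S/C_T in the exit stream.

Exit C_R = C_{R0}(1−X) = 0.816×0.697 = 0.5688 mol/L.
Rates in a CSTR are evaluated at the outlet concentration: r_S = 0.798×0.5688 = 0.4539, r_T = 0.258×0.5688^2 = 0.08346.
Overall selectivity = C_S/C_T = r_Sτ/(r_Tτ) = r_S/r_T = 5.44.

5.44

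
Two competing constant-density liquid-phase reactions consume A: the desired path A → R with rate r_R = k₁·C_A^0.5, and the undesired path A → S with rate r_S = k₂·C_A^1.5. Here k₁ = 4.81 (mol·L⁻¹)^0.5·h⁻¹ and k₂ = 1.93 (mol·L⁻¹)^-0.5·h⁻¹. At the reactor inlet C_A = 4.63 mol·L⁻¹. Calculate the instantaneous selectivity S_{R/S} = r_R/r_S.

S_{R/S} = r_R/r_S = (k₁·C_A^0.5)/(k₂·C_A^1.5) = (k₁/k₂)·C_A⁻¹.
= (4.81×4.630^0.5) / (1.93×4.630^1.5) = 10.35/19.23 = 0.538.
The undesired path is higher order in A, so low C_A (CSTR or dilute feed) favours R.

0.538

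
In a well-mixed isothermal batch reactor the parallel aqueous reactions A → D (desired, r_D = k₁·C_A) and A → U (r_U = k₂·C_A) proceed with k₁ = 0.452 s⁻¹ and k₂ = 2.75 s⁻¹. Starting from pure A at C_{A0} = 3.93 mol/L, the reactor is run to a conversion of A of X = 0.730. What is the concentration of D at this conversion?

C_A = C_{A0}(1−X) = 1.061 mol/L.
Both paths are first order in A, so the instantaneous fraction to D is constant: dC_D/d(−C_A) = k₁/(k₁+k₂) = 0.1412.
C_D = 0.1412·(C_{A0}−C_A) = 0.1412×2.869 = 0.405 mol/L.

0.405 mol/L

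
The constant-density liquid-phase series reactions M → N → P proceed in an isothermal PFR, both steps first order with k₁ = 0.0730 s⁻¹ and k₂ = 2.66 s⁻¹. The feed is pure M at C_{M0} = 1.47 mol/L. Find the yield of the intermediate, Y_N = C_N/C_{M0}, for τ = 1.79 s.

0.0245

The intermediate concentration in a first-order A→B→C sequence is C_N = k₁C_{M0}(e^(−k₁τ) − e^(−k₂τ))/(k₂−k₁).
e^(−k₁τ) = e^(−0.0730×1.79) = e^(−0.1307) = 0.8775; e^(−k₂τ) = e^(−4.761) = 0.008554.
C_N = 0.0730×1.47/(2.66−0.0730) × (0.8775−0.008554) = 0.04148×0.8690 = 0.03604 mol/L.
Y_N = C_N/C_{M0} = 0.03604/1.47 = 0.0245.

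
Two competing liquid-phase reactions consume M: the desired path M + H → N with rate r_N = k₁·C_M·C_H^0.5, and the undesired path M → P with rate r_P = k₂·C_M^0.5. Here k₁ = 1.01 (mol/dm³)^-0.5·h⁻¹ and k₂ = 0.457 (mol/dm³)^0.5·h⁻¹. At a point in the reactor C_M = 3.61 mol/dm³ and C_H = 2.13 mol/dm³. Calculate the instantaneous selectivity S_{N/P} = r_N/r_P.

6.13

S_{N/P} = r_N/r_P = (k₁·C_M·C_H^0.5)/(k₂·C_M^0.5) = (k₁/k₂)·C_M^0.5·C_H^0.5.
= (1.01×3.610×2.130^0.5) / (0.457×3.610^0.5) = 5.321/0.8683 = 6.13.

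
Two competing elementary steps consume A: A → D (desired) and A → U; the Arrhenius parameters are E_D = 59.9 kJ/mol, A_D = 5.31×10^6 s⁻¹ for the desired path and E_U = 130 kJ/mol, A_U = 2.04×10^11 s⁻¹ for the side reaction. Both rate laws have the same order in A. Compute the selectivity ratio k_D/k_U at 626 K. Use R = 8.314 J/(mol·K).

18.4

With equal orders, S_{D/U} = k_D/k_U = (A_D/A_U)·exp[(E_U−E_D)/(RT)].
(E_U−E_D)/(RT) = (130−59.9)×10³/(8.314×626) = 70100/5205 = 13.47.
k_D/k_U = (5.31×10^6/2.04×10^11)·exp(13.47) = 2.603×10^-5 × 7.071×10^5 = 18.4.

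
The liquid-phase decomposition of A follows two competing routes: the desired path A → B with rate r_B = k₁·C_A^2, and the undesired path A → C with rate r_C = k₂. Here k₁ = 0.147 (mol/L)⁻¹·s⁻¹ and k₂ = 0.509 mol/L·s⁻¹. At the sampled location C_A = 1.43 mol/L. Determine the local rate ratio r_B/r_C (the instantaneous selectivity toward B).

S_{B/C} = r_B/r_C = (k₁·C_A^2)/(k₂) = (k₁/k₂)·C_A^2.
= (0.147×1.430^2) / (0.509) = 0.3006/0.5090 = 0.591.
Since the desired path is higher order in A, keeping C_A high (PFR or concentrated feed) favours B.

0.591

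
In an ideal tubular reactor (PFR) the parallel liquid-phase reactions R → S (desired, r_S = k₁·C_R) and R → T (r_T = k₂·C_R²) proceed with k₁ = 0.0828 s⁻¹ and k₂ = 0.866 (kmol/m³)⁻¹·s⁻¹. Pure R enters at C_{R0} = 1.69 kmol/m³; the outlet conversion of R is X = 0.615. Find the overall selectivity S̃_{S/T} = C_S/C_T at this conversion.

C_R = C_{R0}(1−X) = 0.6506 kmol/m³.
Along a PFR/batch, dC_S/dC_R = −r_S/(r_S+r_T) = −k₁/(k₁+k₂·C_R).
Integrating from C_{R0} to C_R: C_S = (0.0828/0.866)·ln[(0.0828+0.866·1.69)/(0.0828+0.866·0.651)] = 0.09561·ln(1.546/0.6463) = 0.08342 kmol/m³.
C_T = (C_{R0}−C_R)−C_S = 0.9559 kmol/m³; S̃_{S/T} = 0.08342/0.9559 = 0.0873.

0.0873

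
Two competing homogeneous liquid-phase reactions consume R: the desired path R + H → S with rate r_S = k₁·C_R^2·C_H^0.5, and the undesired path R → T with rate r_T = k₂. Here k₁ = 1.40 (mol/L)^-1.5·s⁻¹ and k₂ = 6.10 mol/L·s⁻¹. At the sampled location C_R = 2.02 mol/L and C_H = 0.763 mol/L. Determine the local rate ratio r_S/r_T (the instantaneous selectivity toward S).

0.818

S_{S/T} = r_S/r_T = (k₁·C_R^2·C_H^0.5)/(k₂) = (k₁/k₂)·C_R^2·C_H^0.5.
= (1.40×2.020^2×0.7630^0.5) / (6.10) = 4.990/6.100 = 0.818.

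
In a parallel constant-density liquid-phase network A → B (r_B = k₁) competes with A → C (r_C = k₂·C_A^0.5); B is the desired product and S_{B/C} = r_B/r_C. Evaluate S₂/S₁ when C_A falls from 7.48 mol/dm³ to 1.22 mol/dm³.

S_{B/C} = (k₁/k₂)·C_A^-0.5, so S₂/S₁ = (C_{A,2}/C_{A,1})^-0.5.
= (1.22/7.48)^(-0.5) = (0.1631)^(-0.5) = 2.48.

2.48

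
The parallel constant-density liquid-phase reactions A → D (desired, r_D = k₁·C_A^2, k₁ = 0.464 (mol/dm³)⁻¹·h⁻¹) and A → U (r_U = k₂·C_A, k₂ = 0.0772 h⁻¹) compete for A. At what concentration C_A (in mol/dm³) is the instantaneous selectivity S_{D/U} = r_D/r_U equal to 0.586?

S_{D/U} = (k₁/k₂)·C_A ⇒ C_A = S·k₂/k₁.
= 0.586×0.0772/0.464 = 0.0975 mol/dm³.

0.0975 mol/dm³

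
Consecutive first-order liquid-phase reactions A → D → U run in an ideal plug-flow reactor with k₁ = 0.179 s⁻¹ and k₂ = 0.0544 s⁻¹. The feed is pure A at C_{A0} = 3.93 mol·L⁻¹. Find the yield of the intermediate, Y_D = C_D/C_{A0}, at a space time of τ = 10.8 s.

Solving the coupled first-order balances gives C_D(τ) = [k₁/(k₂−k₁)]·C_{A0}·(e^(−k₁τ) − e^(−k₂τ)).
e^(−k₁τ) = e^(−0.179×10.8) = e^(−1.933) = 0.1447; e^(−k₂τ) = e^(−0.5875) = 0.5557.
C_D = 0.179×3.93/(0.0544−0.179) × (0.1447−0.5557) = (-5.646)×(-0.4110) = 2.321 mol·L⁻¹.
Y_D = C_D/C_{A0} = 2.321/3.93 = 0.590.

0.590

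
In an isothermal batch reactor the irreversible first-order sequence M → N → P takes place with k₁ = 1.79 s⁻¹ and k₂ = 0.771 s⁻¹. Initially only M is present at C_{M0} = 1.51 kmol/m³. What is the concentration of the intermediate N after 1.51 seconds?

For first-order series with pure M initially, C_N(t) = k₁C_{M0}/(k₂−k₁)·(e^(−k₁t) − e^(−k₂t)).
e^(−k₁t) = e^(−1.79×1.51) = e^(−2.703) = 0.06701; e^(−k₂t) = e^(−1.164) = 0.3122.
C_N = 1.79×1.51/(0.771−1.79) × (0.06701−0.3122) = (-2.653)×(-0.2452) = 0.6503 kmol/m³.

0.650 kmol/m³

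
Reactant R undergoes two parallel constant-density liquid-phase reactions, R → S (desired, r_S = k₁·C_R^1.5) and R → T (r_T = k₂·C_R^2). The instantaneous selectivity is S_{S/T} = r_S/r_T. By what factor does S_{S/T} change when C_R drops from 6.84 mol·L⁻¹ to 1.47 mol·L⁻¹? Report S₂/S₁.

2.16

S_{S/T} = (k₁/k₂)·C_R^-0.5, so S₂/S₁ = (C_{R,2}/C_{R,1})^-0.5.
= (1.47/6.84)^(-0.5) = (0.2149)^(-0.5) = 2.16.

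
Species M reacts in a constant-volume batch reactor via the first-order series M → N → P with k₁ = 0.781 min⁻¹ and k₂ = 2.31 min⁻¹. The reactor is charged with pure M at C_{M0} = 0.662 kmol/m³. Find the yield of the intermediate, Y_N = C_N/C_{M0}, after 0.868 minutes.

Solving the coupled first-order balances gives C_N(t) = [k₁/(k₂−k₁)]·C_{M0}·(e^(−k₁t) − e^(−k₂t)).
e^(−k₁t) = e^(−0.781×0.868) = e^(−0.6779) = 0.5077; e^(−k₂t) = e^(−2.005) = 0.1346.
C_N = 0.781×0.662/(2.31−0.781) × (0.5077−0.1346) = 0.3381×0.3730 = 0.1261 kmol/m³.
Y_N = C_N/C_{M0} = 0.1261/0.662 = 0.191.

0.191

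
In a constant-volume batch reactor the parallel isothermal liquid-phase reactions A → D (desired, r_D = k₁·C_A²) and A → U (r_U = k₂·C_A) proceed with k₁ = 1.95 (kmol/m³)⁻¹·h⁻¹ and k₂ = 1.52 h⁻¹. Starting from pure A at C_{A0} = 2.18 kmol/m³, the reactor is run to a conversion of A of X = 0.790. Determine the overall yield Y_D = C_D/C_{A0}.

0.478

C_A = C_{A0}(1−X) = 0.4578 kmol/m³.
Along a PFR/batch, dC_U/dC_A = −r_U/(r_D+r_U) = −k₂/(k₂+k₁·C_A).
Integrating from C_{A0} to C_A: C_U = (1.52/1.95)·ln[(1.52+1.95·2.18)/(1.52+1.95·0.458)] = 0.7795·ln(5.771/2.413) = 0.6798 kmol/m³.
Then C_D = (C_{A0}−C_A) − C_U = 1.722 − 0.6798 = 1.042 kmol/m³.
Y_D = C_D/C_{A0} = 1.042/2.18 = 0.478.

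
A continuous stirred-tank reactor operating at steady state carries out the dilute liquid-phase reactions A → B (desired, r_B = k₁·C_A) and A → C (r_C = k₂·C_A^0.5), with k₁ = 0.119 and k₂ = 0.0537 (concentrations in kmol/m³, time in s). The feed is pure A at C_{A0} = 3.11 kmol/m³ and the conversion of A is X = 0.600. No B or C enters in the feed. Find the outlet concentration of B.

Exit C_A = C_{A0}(1−X) = 3.11×0.400 = 1.244 kmol/m³.
In a CSTR the entire volume is at exit conditions, so r_B = 0.119×1.244 = 0.1480 and r_C = 0.0537×1.244^0.5 = 0.05989.
Fraction of consumed A going to B: r_B/(r_B+r_C) = 0.7120.
C_B = 0.7120·C_{A0}·X = 0.7120×3.11×0.600 = 1.33 kmol/m³.

1.33 kmol/m³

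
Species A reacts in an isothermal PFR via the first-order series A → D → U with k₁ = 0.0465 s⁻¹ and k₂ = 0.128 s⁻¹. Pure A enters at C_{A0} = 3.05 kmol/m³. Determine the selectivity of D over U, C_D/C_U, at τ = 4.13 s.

For first-order series with pure A initially, C_D(τ) = k₁C_{A0}/(k₂−k₁)·(e^(−k₁τ) − e^(−k₂τ)).
e^(−k₁τ) = e^(−0.0465×4.13) = e^(−0.1920) = 0.8253; e^(−k₂τ) = e^(−0.5286) = 0.5894.
C_D = 0.0465×3.05/(0.128−0.0465) × (0.8253−0.5894) = 1.740×0.2359 = 0.4104 kmol/m³.
C_A = C_{A0}e^(−k₁τ) = 2.517 kmol/m³, so C_U = C_{A0}−C_A−C_D = 0.1225 kmol/m³; C_D/C_U = 3.35.

3.35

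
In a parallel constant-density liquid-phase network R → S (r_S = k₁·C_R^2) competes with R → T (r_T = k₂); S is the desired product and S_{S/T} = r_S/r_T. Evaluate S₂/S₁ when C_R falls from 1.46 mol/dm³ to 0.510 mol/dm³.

S_{S/T} = (k₁/k₂)·C_R^2, so S₂/S₁ = (C_{R,2}/C_{R,1})^2.
= (0.510/1.46)^2 = (0.3493)^2 = 0.122.
Selectivity toward S falls as C_R falls — high-concentration operation is favoured.

0.122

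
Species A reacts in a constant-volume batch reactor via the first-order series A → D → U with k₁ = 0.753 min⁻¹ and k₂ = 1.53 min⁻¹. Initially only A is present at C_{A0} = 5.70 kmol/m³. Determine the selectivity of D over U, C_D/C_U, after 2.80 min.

0.135

Solving the coupled first-order balances gives C_D(t) = [k₁/(k₂−k₁)]·C_{A0}·(e^(−k₁t) − e^(−k₂t)).
e^(−k₁t) = e^(−0.753×2.80) = e^(−2.108) = 0.1214; e^(−k₂t) = e^(−4.284) = 0.01379.
C_D = 0.753×5.70/(1.53−0.753) × (0.1214−0.01379) = 5.524×0.1076 = 0.5946 kmol/m³.
C_A = C_{A0}e^(−k₁t) = 0.6922 kmol/m³, so C_U = C_{A0}−C_A−C_D = 4.413 kmol/m³; C_D/C_U = 0.135.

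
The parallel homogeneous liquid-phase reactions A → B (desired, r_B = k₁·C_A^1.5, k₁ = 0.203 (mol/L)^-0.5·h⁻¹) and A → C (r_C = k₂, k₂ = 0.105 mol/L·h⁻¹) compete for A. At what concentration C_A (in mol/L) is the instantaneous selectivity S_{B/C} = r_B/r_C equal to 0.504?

S_{B/C} = (k₁/k₂)·C_A^1.5 ⇒ C_A = (S·k₂/k₁)^(1/1.5).
= (0.504×0.105/0.203)^(0.6667) = (0.2607)^(0.6667) = 0.408 mol/L.

0.408 mol/L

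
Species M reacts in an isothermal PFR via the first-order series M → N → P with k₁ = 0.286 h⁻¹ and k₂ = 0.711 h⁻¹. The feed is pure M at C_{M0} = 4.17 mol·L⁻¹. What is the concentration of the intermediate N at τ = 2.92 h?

Solving the coupled first-order balances gives C_N(τ) = [k₁/(k₂−k₁)]·C_{M0}·(e^(−k₁τ) − e^(−k₂τ)).
e^(−k₁τ) = e^(−0.286×2.92) = e^(−0.8351) = 0.4338; e^(−k₂τ) = e^(−2.076) = 0.1254.
C_N = 0.286×4.17/(0.711−0.286) × (0.4338−0.1254) = 2.806×0.3084 = 0.8654 mol·L⁻¹.

0.865 mol·L⁻¹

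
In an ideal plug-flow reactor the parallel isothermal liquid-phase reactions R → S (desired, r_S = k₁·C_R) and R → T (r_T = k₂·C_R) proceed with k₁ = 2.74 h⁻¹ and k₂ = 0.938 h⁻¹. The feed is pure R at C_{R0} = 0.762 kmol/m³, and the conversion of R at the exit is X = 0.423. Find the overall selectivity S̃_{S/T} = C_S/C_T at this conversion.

2.92

C_R = C_{R0}(1−X) = 0.4397 kmol/m³.
Both paths are first order in R, so the instantaneous fraction to S is constant: dC_S/d(−C_R) = k₁/(k₁+k₂) = 0.7450.
C_S = 0.7450·(C_{R0}−C_R) = 0.7450×0.3223 = 0.240 kmol/m³.
C_T = (C_{R0}−C_R)−C_S = 0.08220 kmol/m³; S̃_{S/T} = 0.2401/0.08220 = 2.92.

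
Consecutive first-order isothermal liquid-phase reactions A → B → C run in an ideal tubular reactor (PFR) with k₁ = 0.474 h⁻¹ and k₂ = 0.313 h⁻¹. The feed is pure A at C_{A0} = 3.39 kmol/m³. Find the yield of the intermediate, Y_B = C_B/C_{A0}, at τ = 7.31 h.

0.207

Solving the coupled first-order balances gives C_B(τ) = [k₁/(k₂−k₁)]·C_{A0}·(e^(−k₁τ) − e^(−k₂τ)).
e^(−k₁τ) = e^(−0.474×7.31) = e^(−3.465) = 0.03127; e^(−k₂τ) = e^(−2.288) = 0.1015.
C_B = 0.474×3.39/(0.313−0.474) × (0.03127−0.1015) = (-9.980)×(-0.07019) = 0.7005 kmol/m³.
Y_B = C_B/C_{A0} = 0.7005/3.39 = 0.207.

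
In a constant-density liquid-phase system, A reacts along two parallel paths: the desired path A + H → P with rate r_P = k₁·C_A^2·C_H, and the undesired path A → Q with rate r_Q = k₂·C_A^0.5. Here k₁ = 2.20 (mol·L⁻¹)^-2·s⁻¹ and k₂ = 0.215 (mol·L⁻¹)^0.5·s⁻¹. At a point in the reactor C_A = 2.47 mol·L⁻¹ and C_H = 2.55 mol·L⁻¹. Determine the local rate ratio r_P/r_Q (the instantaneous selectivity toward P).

S_{P/Q} = r_P/r_Q = (k₁·C_A^2·C_H)/(k₂·C_A^0.5) = (k₁/k₂)·C_A^1.5·C_H.
= (2.20×2.470^2×2.550) / (0.215×2.470^0.5) = 34.23/0.3379 = 101.

101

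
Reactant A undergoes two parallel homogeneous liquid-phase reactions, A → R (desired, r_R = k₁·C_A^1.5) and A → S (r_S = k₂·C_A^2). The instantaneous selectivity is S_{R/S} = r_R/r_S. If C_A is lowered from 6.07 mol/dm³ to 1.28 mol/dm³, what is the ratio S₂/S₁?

2.18

S_{R/S} = (k₁/k₂)·C_A^-0.5, so S₂/S₁ = (C_{A,2}/C_{A,1})^-0.5.
= (1.28/6.07)^(-0.5) = (0.2109)^(-0.5) = 2.18.
Selectivity toward R rises as C_A falls — low-concentration operation is favoured.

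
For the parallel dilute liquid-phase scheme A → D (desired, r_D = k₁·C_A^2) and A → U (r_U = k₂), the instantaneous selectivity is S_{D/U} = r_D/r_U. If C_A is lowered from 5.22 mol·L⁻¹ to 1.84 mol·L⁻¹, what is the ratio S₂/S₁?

0.124

S_{D/U} = (k₁/k₂)·C_A^2, so S₂/S₁ = (C_{A,2}/C_{A,1})^2.
= (1.84/5.22)^2 = (0.3525)^2 = 0.124.
Selectivity toward D falls as C_A falls — high-concentration operation is favoured.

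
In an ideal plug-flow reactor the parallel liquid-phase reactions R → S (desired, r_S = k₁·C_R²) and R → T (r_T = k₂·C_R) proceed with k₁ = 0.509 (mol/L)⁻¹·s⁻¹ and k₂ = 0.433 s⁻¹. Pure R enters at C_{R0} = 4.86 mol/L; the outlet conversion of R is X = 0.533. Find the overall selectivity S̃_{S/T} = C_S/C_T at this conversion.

C_R = C_{R0}(1−X) = 2.270 mol/L.
Along a PFR/batch, dC_T/dC_R = −r_T/(r_S+r_T) = −k₂/(k₂+k₁·C_R).
Integrating from C_{R0} to C_R: C_T = (0.433/0.509)·ln[(0.433+0.509·4.86)/(0.433+0.509·2.27)] = 0.8507·ln(2.907/1.588) = 0.5142 mol/L.
Then C_S = (C_{R0}−C_R) − C_T = 2.590 − 0.5142 = 2.076 mol/L.
S̃_{S/T} = C_S/C_T = 2.076/0.5142 = 4.04.

4.04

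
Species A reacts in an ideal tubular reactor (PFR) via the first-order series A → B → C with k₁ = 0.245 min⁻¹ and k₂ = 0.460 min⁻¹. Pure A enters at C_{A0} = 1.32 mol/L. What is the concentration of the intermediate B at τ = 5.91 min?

0.254 mol/L

Solving the coupled first-order balances gives C_B(τ) = [k₁/(k₂−k₁)]·C_{A0}·(e^(−k₁τ) − e^(−k₂τ)).
e^(−k₁τ) = e^(−0.245×5.91) = e^(−1.448) = 0.2351; e^(−k₂τ) = e^(−2.719) = 0.06597.
C_B = 0.245×1.32/(0.460−0.245) × (0.2351−0.06597) = 1.504×0.1691 = 0.2543 mol/L.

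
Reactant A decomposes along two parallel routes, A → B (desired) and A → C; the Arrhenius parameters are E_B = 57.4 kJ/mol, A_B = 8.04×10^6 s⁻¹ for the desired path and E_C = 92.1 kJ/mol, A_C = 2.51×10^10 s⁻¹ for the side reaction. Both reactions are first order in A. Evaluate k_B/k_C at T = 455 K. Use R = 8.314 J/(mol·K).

3.09

Since both paths have the same order in A, the concentration cancels and S_{B/C} = k_B/k_C = (A_B/A_C)·exp[(E_C−E_B)/(RT)].
(E_C−E_B)/(RT) = (92.1−57.4)×10³/(8.314×455) = 34700/3783 = 9.173.
k_B/k_C = (8.04×10^6/2.51×10^10)·exp(9.173) = 3.203×10^-4 × 9633 = 3.09.
Since E_B < E_C, lowering the temperature improves selectivity toward B.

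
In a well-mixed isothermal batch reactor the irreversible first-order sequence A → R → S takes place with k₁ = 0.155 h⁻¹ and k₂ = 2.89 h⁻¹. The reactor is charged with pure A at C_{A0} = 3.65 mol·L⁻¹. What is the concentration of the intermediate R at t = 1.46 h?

0.162 mol·L⁻¹

The intermediate concentration in a first-order A→B→C sequence is C_R = k₁C_{A0}(e^(−k₁t) − e^(−k₂t))/(k₂−k₁).
e^(−k₁t) = e^(−0.155×1.46) = e^(−0.2263) = 0.7975; e^(−k₂t) = e^(−4.219) = 0.01471.
C_R = 0.155×3.65/(2.89−0.155) × (0.7975−0.01471) = 0.2069×0.7828 = 0.1619 mol·L⁻¹.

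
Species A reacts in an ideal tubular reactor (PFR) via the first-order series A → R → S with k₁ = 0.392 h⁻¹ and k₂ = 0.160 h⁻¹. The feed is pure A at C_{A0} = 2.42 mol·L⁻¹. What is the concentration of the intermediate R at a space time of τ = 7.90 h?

For first-order series with pure A initially, C_R(τ) = k₁C_{A0}/(k₂−k₁)·(e^(−k₁τ) − e^(−k₂τ)).
e^(−k₁τ) = e^(−0.392×7.90) = e^(−3.097) = 0.04519; e^(−k₂τ) = e^(−1.264) = 0.2825.
C_R = 0.392×2.42/(0.160−0.392) × (0.04519−0.2825) = (-4.089)×(-0.2373) = 0.9704 mol·L⁻¹.

0.970 mol·L⁻¹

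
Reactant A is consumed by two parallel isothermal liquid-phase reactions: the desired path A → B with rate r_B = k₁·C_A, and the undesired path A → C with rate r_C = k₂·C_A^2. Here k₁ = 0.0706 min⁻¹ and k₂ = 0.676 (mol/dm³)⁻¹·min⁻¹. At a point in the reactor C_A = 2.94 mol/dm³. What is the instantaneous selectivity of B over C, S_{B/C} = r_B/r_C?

S_{B/C} = r_B/r_C = (k₁·C_A)/(k₂·C_A^2) = (k₁/k₂)·C_A⁻¹.
= (0.0706×2.940) / (0.676×2.940^2) = 0.2076/5.843 = 0.0355.
The undesired path is higher order in A, so low C_A (CSTR or dilute feed) favours B.

0.0355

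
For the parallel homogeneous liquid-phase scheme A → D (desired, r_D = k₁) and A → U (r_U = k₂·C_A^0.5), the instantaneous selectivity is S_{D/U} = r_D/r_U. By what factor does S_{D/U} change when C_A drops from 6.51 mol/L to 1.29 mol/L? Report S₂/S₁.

S_{D/U} = (k₁/k₂)·C_A^-0.5, so S₂/S₁ = (C_{A,2}/C_{A,1})^-0.5.
= (1.29/6.51)^(-0.5) = (0.1982)^(-0.5) = 2.25.
Selectivity toward D rises as C_A falls — low-concentration operation is favoured.

2.25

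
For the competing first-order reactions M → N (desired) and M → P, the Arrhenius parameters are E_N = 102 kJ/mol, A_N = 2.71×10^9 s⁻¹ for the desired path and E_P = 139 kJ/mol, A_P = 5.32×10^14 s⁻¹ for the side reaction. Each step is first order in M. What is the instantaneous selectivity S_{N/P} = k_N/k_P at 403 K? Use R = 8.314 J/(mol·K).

Since both paths have the same order in M, the concentration cancels and S_{N/P} = k_N/k_P = (A_N/A_P)·exp[(E_P−E_N)/(RT)].
(E_P−E_N)/(RT) = (139−102)×10³/(8.314×403) = 37000/3351 = 11.04.
k_N/k_P = (2.71×10^9/5.32×10^14)·exp(11.04) = 5.094×10^-6 × 62504 = 0.318.
Since E_N < E_P, lowering the temperature improves selectivity toward N.

0.318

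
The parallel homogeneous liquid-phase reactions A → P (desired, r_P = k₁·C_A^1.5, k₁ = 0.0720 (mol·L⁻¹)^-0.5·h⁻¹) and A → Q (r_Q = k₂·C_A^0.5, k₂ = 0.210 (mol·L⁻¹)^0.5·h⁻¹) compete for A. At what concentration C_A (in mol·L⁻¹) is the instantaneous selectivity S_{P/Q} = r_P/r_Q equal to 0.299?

S_{P/Q} = (k₁/k₂)·C_A ⇒ C_A = S·k₂/k₁.
= 0.299×0.210/0.0720 = 0.872 mol·L⁻¹.

0.872 mol·L⁻¹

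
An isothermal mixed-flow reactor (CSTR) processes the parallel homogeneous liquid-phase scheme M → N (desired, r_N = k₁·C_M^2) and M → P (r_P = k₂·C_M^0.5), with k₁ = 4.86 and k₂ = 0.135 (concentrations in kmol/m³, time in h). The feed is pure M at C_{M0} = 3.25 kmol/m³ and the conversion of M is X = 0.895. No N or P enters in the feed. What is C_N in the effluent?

2.55 kmol/m³

Exit C_M = C_{M0}(1−X) = 3.25×0.105 = 0.3412 kmol/m³.
A CSTR operates uniformly at the exit composition, giving r_N = 0.5660 and r_P = 0.07886 (each k·C_M^n at C_M = 0.3412).
Fraction of consumed M going to N: r_N/(r_N+r_P) = 0.8777.
C_N = 0.8777·C_{M0}·X = 0.8777×3.25×0.895 = 2.55 kmol/m³.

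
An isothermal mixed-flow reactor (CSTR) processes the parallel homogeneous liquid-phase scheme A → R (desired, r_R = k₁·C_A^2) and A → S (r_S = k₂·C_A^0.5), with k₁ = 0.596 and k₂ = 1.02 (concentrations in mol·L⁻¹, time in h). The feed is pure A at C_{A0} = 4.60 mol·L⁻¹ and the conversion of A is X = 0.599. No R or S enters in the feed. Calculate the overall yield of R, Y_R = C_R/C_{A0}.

Exit C_A = C_{A0}(1−X) = 4.60×0.401 = 1.845 mol·L⁻¹.
Rates in a CSTR are evaluated at the outlet concentration: r_R = 0.596×1.845^2 = 2.028, r_S = 1.02×1.845^0.5 = 1.385.
Fraction of consumed A going to R: r_R/(r_R+r_S) = 0.5941.
C_R = 0.5941·C_{A0}·X = 0.5941×4.60×0.599 = 1.64 mol·L⁻¹; Y_R = C_R/C_{A0} = 0.356.

0.356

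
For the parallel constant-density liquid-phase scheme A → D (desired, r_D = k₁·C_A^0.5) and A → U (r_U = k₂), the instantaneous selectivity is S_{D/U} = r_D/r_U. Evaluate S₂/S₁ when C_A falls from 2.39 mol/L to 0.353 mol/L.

0.384

S_{D/U} = (k₁/k₂)·C_A^0.5, so S₂/S₁ = (C_{A,2}/C_{A,1})^0.5.
= (0.353/2.39)^0.5 = (0.1477)^0.5 = 0.384.
Selectivity toward D falls as C_A falls — high-concentration operation is favoured.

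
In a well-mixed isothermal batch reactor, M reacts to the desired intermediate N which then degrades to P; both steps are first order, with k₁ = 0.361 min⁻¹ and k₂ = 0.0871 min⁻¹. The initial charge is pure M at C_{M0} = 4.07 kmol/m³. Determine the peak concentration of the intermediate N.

For a first-order series the maximum intermediate yield is C_{N,max}/C_{M0} = (k₁/k₂)^[k₂/(k₂−k₁)].
= (0.361/0.0871)^(0.0871/(0.0871−0.361)) = (4.145)^(-0.3180) = 0.6363.
C_{N,max} = 0.6363×4.07 = 2.59 kmol/m³.

2.59 kmol/m³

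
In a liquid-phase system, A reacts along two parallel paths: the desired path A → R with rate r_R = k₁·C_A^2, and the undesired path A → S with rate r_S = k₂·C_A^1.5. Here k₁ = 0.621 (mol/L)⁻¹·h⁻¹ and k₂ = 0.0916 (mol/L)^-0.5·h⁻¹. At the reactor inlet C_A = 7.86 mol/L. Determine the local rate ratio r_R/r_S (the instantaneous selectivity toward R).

19.0

S_{R/S} = r_R/r_S = (k₁·C_A^2)/(k₂·C_A^1.5) = (k₁/k₂)·C_A^0.5.
= (0.621×7.860^2) / (0.0916×7.860^1.5) = 38.37/2.019 = 19.0.
Since the desired path is higher order in A, keeping C_A high (PFR or concentrated feed) favours R.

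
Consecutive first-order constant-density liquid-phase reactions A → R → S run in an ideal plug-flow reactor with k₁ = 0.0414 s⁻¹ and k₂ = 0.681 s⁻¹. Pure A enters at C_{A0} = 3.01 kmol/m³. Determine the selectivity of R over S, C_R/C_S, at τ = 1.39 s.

1.81

The intermediate concentration in a first-order A→B→C sequence is C_R = k₁C_{A0}(e^(−k₁τ) − e^(−k₂τ))/(k₂−k₁).
e^(−k₁τ) = e^(−0.0414×1.39) = e^(−0.05755) = 0.9441; e^(−k₂τ) = e^(−0.9466) = 0.3881.
C_R = 0.0414×3.01/(0.681−0.0414) × (0.9441−0.3881) = 0.1948×0.5560 = 0.1083 kmol/m³.
C_A = C_{A0}e^(−k₁τ) = 2.842 kmol/m³, so C_S = C_{A0}−C_A−C_R = 0.05999 kmol/m³; C_R/C_S = 1.81.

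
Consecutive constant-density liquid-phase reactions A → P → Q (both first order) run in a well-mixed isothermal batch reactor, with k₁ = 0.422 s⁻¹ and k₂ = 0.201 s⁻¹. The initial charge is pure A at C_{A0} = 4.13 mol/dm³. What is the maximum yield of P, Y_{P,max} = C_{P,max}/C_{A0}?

0.509

Evaluating C_P at t_opt = ln(k₂/k₁)/(k₂−k₁) gives C_{P,max}/C_{A0} = (k₁/k₂)^[k₂/(k₂−k₁)].
= (0.422/0.201)^(0.201/(0.201−0.422)) = (2.100)^(-0.9095) = 0.5094.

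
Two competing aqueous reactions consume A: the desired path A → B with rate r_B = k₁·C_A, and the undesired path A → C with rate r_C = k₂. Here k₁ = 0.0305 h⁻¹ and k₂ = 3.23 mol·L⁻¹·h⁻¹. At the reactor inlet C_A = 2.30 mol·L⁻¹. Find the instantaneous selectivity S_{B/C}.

S_{B/C} = r_B/r_C = (k₁·C_A)/(k₂) = (k₁/k₂)·C_A.
= (0.0305×2.300) / (3.23) = 0.07015/3.230 = 0.0217.
Since the desired path is higher order in A, keeping C_A high (PFR or concentrated feed) favours B.

0.0217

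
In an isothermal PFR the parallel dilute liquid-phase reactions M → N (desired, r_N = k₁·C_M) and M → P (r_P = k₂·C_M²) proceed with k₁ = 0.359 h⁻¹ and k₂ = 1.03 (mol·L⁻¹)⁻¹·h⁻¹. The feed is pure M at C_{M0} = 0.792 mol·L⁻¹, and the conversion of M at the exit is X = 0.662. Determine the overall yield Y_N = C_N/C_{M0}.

C_M = C_{M0}(1−X) = 0.2677 mol·L⁻¹.
Along a PFR/batch, dC_N/dC_M = −r_N/(r_N+r_P) = −k₁/(k₁+k₂·C_M).
Integrating from C_{M0} to C_M: C_N = (0.359/1.03)·ln[(0.359+1.03·0.792)/(0.359+1.03·0.268)] = 0.3485·ln(1.175/0.6347) = 0.2146 mol·L⁻¹.
Y_N = C_N/C_{M0} = 0.2146/0.792 = 0.271.

0.271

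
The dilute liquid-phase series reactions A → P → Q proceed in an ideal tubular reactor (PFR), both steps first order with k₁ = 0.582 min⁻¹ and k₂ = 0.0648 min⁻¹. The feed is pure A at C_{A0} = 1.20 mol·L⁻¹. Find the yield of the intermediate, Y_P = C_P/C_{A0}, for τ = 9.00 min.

0.622

The intermediate concentration in a first-order A→B→C sequence is C_P = k₁C_{A0}(e^(−k₁τ) − e^(−k₂τ))/(k₂−k₁).
e^(−k₁τ) = e^(−0.582×9.00) = e^(−5.238) = 0.005311; e^(−k₂τ) = e^(−0.5832) = 0.5581.
C_P = 0.582×1.20/(0.0648−0.582) × (0.005311−0.5581) = (-1.350)×(-0.5528) = 0.7465 mol·L⁻¹.
Y_P = C_P/C_{A0} = 0.7465/1.20 = 0.622.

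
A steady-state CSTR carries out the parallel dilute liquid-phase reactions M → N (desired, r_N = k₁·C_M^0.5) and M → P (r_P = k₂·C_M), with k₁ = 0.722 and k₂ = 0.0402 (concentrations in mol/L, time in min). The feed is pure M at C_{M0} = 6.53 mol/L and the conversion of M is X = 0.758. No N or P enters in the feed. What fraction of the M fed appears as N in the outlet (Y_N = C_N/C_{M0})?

Exit C_M = C_{M0}(1−X) = 6.53×0.242 = 1.580 mol/L.
In a CSTR the entire volume is at exit conditions, so r_N = 0.722×1.580^0.5 = 0.9076 and r_P = 0.0402×1.580 = 0.06353.
Fraction of consumed M going to N: r_N/(r_N+r_P) = 0.9346.
C_N = 0.9346·C_{M0}·X = 0.9346×6.53×0.758 = 4.63 mol/L; Y_N = C_N/C_{M0} = 0.708.

0.708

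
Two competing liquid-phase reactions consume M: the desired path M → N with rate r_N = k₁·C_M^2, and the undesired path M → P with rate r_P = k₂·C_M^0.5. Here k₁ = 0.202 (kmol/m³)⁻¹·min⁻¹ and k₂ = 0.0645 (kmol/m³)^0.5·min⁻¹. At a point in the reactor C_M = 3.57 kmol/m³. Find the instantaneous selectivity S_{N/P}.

S_{N/P} = r_N/r_P = (k₁·C_M^2)/(k₂·C_M^0.5) = (k₁/k₂)·C_M^1.5.
= (0.202×3.570^2) / (0.0645×3.570^0.5) = 2.574/0.1219 = 21.1.
Since the desired path is higher order in M, keeping C_M high (PFR or concentrated feed) favours N.

21.1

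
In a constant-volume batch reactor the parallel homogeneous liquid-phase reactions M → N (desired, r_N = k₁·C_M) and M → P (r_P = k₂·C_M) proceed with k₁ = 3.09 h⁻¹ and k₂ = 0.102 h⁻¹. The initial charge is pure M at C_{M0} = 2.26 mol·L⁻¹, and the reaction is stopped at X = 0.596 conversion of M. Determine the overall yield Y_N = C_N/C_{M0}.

0.577

C_M = C_{M0}(1−X) = 0.9130 mol·L⁻¹.
Both paths are first order in M, so the instantaneous fraction to N is constant: dC_N/d(−C_M) = k₁/(k₁+k₂) = 0.9680.
C_N = 0.9680·(C_{M0}−C_M) = 0.9680×1.347 = 1.30 mol·L⁻¹.
Y_N = C_N/C_{M0} = 1.304/2.26 = 0.577.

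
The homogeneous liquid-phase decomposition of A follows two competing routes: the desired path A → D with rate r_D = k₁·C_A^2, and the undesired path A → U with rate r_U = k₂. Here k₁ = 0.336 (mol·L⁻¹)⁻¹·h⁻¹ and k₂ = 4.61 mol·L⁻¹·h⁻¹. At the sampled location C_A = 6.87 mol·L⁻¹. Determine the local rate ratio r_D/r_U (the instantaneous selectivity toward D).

3.44

S_{D/U} = r_D/r_U = (k₁·C_A^2)/(k₂) = (k₁/k₂)·C_A^2.
= (0.336×6.870^2) / (4.61) = 15.86/4.610 = 3.44.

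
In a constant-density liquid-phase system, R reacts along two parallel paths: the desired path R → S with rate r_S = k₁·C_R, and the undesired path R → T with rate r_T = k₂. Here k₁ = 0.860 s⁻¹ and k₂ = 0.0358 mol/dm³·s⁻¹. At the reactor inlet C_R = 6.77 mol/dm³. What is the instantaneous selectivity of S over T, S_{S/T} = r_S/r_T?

S_{S/T} = r_S/r_T = (k₁·C_R)/(k₂) = (k₁/k₂)·C_R.
= (0.860×6.770) / (0.0358) = 5.822/0.03580 = 163.

163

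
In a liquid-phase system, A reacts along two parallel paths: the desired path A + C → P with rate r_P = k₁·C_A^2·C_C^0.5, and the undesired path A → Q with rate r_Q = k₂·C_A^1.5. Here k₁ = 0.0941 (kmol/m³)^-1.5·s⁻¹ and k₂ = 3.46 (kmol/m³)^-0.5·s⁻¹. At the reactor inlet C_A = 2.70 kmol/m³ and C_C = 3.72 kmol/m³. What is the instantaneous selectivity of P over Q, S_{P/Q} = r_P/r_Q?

0.0862

S_{P/Q} = r_P/r_Q = (k₁·C_A^2·C_C^0.5)/(k₂·C_A^1.5) = (k₁/k₂)·C_A^0.5·C_C^0.5.
= (0.0941×2.700^2×3.720^0.5) / (3.46×2.700^1.5) = 1.323/15.35 = 0.0862.
Since the desired path is higher order in A, keeping C_A high (PFR or concentrated feed) favours P.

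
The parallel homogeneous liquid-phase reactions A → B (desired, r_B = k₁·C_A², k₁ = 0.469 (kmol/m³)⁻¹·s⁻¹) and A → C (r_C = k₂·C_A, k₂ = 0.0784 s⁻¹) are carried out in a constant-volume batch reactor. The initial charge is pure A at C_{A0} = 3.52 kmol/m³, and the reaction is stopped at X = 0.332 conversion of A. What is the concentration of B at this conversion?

1.10 kmol/m³

C_A = C_{A0}(1−X) = 2.351 kmol/m³.
Along a PFR/batch, dC_C/dC_A = −r_C/(r_B+r_C) = −k₂/(k₂+k₁·C_A).
Integrating from C_{A0} to C_A: C_C = (0.0784/0.469)·ln[(0.0784+0.469·3.52)/(0.0784+0.469·2.35)] = 0.1672·ln(1.729/1.181) = 0.06372 kmol/m³.
Then C_B = (C_{A0}−C_A) − C_C = 1.169 − 0.06372 = 1.105 kmol/m³.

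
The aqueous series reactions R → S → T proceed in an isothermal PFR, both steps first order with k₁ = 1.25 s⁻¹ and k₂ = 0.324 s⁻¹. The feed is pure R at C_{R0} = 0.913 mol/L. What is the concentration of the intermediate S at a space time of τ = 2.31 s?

0.514 mol/L

The intermediate concentration in a first-order A→B→C sequence is C_S = k₁C_{R0}(e^(−k₁τ) − e^(−k₂τ))/(k₂−k₁).
e^(−k₁τ) = e^(−1.25×2.31) = e^(−2.888) = 0.05572; e^(−k₂τ) = e^(−0.7484) = 0.4731.
C_S = 1.25×0.913/(0.324−1.25) × (0.05572−0.4731) = (-1.232)×(-0.4174) = 0.5144 mol/L.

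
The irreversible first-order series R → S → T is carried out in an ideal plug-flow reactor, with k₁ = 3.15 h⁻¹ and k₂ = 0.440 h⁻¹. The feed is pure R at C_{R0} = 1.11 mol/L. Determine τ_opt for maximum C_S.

0.726 h

The intermediate peaks when r₁ = r₂, i.e. k₁e^(−k₁τ) = k₂e^(−k₂τ), giving τ_opt = ln(k₂/k₁)/(k₂−k₁).
= ln(0.440/3.15)/(0.440−3.15) = ln(0.1397)/-2.710 = -1.968/-2.710 = 0.726 h.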